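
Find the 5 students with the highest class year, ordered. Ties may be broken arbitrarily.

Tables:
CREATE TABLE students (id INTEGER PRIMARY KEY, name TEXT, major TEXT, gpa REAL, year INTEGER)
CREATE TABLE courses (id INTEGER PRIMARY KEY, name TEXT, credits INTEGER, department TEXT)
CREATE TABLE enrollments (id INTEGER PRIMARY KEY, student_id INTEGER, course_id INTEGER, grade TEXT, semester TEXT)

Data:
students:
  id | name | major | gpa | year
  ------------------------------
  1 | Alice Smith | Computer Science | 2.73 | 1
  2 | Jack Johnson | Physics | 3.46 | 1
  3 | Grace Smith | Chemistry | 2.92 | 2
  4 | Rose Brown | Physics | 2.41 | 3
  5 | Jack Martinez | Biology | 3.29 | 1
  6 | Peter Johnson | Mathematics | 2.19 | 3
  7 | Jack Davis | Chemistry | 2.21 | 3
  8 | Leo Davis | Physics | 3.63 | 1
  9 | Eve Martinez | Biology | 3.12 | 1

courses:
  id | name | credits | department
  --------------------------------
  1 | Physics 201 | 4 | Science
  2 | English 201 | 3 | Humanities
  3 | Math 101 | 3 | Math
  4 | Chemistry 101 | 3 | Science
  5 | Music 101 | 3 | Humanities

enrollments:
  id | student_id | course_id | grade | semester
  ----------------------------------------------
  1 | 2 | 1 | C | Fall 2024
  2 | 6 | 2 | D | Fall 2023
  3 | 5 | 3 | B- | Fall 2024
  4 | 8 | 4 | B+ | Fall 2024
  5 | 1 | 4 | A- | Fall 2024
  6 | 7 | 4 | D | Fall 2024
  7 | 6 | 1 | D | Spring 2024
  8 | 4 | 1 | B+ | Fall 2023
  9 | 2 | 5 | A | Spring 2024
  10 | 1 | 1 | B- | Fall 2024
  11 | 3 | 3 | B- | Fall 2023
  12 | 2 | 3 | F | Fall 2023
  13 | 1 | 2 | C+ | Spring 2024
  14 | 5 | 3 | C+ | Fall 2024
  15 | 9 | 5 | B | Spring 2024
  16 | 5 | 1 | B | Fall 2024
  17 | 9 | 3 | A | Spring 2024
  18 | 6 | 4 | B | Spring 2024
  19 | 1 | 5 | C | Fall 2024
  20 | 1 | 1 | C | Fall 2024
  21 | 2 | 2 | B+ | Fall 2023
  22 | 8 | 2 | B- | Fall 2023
SELECT name, year FROM students ORDER BY year DESC LIMIT 5

Execution result:
name | year
Rose Brown | 3
Peter Johnson | 3
Jack Davis | 3
Grace Smith | 2
Alice Smith | 1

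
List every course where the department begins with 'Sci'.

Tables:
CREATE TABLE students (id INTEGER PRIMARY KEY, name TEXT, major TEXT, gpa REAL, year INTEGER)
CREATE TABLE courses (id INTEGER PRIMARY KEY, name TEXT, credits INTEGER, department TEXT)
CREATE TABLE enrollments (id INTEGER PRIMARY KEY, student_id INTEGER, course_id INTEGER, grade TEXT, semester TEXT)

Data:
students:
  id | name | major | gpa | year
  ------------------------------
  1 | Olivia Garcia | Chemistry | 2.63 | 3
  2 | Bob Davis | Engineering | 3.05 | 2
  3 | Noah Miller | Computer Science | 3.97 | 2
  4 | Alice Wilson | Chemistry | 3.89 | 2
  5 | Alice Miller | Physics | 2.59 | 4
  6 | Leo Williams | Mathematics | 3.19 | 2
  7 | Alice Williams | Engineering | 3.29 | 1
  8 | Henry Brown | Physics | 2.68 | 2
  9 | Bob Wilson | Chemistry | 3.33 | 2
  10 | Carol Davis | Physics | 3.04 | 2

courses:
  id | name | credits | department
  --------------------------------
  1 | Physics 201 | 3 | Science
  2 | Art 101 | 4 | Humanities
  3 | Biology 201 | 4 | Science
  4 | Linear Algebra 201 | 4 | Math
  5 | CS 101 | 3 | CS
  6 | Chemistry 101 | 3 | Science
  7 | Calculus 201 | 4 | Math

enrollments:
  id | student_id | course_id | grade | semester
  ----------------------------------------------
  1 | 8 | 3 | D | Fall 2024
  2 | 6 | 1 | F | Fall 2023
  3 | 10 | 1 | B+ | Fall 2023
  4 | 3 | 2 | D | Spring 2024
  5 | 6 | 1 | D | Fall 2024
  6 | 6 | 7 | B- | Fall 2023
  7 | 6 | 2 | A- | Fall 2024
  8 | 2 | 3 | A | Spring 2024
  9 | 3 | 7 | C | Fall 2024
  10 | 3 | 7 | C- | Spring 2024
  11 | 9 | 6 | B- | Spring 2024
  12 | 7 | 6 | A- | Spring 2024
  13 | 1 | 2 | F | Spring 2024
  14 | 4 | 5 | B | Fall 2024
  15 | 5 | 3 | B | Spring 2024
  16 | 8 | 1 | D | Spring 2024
SELECT name, department FROM courses WHERE department LIKE 'Sci%'

Execution result:
name | department
Physics 201 | Science
Biology 201 | Science
Chemistry 101 | Science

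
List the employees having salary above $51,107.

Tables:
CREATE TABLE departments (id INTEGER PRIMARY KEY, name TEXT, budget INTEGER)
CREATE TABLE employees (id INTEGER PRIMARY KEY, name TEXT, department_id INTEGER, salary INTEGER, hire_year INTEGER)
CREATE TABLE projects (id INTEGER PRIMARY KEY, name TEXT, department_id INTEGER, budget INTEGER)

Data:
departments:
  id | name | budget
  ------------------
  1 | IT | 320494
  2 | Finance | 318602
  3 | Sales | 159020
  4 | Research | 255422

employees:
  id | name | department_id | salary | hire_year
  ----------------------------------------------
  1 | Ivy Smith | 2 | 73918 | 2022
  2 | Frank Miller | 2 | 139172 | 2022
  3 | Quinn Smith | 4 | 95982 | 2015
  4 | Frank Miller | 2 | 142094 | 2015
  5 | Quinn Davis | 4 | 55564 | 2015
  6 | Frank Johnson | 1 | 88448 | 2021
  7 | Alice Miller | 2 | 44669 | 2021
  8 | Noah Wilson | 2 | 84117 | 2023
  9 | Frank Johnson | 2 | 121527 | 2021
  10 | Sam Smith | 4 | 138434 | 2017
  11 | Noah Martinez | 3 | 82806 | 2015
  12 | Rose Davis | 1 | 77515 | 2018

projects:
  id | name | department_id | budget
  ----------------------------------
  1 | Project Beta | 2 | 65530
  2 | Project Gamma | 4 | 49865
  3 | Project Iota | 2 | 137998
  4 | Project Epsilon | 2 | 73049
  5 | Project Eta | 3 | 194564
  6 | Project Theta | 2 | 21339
SELECT name, salary FROM employees WHERE salary > 51107

Execution result:
name | salary
Ivy Smith | 73918
Frank Miller | 139172
Quinn Smith | 95982
Frank Miller | 142094
Quinn Davis | 55564
Frank Johnson | 88448
Noah Wilson | 84117
Frank Johnson | 121527
Sam Smith | 138434
Noah Martinez | 82806
Rose Davis | 77515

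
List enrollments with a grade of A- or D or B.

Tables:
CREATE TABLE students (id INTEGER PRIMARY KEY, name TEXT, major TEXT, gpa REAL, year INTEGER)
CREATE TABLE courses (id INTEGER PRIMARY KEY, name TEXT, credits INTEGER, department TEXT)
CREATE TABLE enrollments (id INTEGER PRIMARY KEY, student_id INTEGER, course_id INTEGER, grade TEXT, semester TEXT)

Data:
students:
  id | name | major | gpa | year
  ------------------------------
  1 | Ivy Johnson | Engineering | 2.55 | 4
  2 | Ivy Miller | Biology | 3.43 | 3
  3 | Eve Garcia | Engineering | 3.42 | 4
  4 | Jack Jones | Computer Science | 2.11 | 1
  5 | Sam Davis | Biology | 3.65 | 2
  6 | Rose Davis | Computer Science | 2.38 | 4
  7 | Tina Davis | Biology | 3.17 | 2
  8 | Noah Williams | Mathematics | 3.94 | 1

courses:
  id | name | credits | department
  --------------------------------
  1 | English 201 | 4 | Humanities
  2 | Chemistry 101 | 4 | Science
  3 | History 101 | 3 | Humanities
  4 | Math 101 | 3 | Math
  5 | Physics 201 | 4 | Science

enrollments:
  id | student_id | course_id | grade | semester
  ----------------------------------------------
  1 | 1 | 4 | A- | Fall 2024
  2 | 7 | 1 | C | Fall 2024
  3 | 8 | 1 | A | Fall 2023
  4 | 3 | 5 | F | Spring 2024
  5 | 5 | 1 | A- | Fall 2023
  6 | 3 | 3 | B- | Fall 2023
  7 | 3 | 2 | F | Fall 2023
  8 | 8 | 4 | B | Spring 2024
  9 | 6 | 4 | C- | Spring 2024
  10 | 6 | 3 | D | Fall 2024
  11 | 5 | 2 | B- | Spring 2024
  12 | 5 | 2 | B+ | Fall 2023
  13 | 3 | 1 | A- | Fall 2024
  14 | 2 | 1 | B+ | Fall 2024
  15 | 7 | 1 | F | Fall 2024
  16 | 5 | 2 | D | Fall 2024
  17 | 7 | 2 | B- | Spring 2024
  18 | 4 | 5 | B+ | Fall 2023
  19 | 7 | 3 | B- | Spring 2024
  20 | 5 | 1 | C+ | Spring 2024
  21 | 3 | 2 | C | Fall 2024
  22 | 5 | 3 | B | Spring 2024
SELECT id, grade FROM enrollments WHERE grade IN ('A-', 'D', 'B')

Execution result:
id | grade
1 | A-
5 | A-
8 | B
10 | D
13 | A-
16 | D
22 | B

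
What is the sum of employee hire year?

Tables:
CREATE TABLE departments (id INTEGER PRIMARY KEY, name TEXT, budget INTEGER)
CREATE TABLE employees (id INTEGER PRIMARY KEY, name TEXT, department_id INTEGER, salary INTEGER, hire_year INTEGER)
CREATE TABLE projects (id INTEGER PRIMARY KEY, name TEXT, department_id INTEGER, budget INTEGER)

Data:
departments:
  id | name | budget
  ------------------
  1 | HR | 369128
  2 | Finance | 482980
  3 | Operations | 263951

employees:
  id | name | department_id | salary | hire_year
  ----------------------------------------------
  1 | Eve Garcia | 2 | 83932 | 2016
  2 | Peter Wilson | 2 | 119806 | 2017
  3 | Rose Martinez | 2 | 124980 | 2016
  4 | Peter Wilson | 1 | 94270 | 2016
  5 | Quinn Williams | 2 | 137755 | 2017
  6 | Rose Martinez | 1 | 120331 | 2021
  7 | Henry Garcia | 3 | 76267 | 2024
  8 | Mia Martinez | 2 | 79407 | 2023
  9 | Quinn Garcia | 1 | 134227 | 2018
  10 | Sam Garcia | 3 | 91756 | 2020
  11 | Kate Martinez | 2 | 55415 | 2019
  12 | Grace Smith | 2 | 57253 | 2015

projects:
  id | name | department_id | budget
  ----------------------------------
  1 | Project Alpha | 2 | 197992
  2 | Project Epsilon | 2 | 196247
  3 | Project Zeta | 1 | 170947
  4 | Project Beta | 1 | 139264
SELECT SUM(hire_year) FROM employees

Execution result:
24222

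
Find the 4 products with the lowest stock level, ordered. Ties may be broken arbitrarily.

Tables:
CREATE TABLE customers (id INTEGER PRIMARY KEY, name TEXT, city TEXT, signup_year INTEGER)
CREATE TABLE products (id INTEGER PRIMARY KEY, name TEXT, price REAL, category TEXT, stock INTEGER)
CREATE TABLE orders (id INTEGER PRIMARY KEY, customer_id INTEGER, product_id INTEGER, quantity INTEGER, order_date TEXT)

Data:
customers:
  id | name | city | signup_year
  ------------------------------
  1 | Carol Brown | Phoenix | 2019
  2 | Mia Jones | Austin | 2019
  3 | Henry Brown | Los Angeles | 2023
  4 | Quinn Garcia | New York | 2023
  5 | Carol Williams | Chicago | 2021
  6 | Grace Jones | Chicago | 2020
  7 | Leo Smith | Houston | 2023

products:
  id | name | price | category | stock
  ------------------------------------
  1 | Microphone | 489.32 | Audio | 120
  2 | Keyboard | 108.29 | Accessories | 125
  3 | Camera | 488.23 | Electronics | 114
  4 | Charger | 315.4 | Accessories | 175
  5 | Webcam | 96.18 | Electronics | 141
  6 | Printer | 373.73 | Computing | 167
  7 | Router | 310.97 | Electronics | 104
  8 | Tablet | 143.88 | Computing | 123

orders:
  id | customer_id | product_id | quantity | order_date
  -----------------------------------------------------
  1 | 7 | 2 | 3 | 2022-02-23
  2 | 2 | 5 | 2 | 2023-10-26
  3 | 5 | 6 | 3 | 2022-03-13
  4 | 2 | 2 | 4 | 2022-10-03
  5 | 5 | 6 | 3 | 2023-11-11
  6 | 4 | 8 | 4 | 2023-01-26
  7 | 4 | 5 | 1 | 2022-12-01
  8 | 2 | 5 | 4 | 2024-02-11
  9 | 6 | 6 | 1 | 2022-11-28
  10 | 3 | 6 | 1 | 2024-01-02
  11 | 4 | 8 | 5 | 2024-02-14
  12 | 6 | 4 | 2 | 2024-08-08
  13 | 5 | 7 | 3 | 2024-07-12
SELECT name, stock FROM products ORDER BY stock ASC LIMIT 4

Execution result:
name | stock
Router | 104
Camera | 114
Microphone | 120
Tablet | 123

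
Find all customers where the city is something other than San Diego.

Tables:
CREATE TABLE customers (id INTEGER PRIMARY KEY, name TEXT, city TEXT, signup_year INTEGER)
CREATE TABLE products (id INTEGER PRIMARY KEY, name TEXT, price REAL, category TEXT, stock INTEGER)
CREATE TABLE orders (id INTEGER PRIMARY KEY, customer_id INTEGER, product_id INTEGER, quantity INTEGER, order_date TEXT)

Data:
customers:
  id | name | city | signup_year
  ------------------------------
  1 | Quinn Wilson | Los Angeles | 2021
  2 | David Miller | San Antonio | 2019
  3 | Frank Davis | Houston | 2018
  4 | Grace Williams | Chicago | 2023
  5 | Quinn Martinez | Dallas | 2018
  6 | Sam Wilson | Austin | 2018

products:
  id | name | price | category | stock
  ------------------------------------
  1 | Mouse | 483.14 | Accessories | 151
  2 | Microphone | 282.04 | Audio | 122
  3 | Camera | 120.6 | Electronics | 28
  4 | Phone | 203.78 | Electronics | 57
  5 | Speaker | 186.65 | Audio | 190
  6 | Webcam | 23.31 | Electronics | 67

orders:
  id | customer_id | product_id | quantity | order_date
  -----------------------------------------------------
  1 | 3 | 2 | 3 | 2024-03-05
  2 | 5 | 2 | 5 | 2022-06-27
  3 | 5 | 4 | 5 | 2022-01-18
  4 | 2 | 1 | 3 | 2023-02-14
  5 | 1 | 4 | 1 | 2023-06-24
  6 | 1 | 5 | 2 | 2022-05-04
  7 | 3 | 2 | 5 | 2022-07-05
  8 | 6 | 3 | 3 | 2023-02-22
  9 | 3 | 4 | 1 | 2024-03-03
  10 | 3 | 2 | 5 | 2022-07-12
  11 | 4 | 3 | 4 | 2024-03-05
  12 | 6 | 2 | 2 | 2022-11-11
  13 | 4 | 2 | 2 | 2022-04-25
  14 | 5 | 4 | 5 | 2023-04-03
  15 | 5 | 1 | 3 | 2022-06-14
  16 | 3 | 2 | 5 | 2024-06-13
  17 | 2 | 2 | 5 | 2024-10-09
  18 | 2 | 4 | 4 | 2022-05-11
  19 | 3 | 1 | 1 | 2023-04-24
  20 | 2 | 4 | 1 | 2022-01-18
SELECT name, city FROM customers WHERE city <> 'San Diego'

Execution result:
name | city
Quinn Wilson | Los Angeles
David Miller | San Antonio
Frank Davis | Houston
Grace Williams | Chicago
Quinn Martinez | Dallas
Sam Wilson | Austin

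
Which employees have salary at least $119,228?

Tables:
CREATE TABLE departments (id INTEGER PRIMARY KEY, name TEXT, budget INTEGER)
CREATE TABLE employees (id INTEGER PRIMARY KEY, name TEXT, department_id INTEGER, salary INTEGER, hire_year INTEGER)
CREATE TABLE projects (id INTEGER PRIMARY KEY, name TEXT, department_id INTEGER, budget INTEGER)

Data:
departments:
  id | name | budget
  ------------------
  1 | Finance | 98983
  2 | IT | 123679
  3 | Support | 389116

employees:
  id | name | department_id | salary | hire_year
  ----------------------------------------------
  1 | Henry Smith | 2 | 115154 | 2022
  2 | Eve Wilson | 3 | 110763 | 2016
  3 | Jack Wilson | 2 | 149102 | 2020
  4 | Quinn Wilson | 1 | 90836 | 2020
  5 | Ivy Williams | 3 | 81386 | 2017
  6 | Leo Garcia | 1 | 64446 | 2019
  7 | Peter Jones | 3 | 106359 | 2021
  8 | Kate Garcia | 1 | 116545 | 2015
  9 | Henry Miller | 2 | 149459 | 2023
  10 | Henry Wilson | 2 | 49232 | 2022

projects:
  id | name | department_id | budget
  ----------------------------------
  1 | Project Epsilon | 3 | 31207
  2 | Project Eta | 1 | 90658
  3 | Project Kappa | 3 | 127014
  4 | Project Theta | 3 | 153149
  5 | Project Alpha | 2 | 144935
SELECT name, salary FROM employees WHERE salary >= 119228

Execution result:
name | salary
Jack Wilson | 149102
Henry Miller | 149459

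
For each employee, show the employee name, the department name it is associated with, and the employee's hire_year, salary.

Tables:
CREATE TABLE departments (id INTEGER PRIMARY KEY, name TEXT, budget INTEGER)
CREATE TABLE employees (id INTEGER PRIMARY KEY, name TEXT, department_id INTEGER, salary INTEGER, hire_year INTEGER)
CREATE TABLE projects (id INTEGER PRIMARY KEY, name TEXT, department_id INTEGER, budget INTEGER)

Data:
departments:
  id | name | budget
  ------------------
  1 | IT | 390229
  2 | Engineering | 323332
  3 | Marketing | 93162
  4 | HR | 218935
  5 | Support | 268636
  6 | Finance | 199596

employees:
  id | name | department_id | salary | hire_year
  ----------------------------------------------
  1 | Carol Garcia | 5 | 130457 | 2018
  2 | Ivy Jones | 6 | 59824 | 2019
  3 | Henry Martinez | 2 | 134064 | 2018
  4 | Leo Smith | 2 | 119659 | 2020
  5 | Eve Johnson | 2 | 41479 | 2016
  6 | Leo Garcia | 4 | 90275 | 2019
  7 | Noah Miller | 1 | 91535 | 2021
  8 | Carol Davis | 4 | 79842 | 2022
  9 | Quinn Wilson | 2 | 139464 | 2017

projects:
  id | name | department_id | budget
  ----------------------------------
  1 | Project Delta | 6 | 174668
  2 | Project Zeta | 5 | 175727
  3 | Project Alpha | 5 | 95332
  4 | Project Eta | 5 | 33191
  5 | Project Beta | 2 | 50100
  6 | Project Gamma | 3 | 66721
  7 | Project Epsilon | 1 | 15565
SELECT c.name, p.name AS department, c.hire_year, c.salary FROM employees c JOIN departments p ON c.department_id = p.id

Execution result:
name | department | hire_year | salary
Carol Garcia | Support | 2018 | 130457
Ivy Jones | Finance | 2019 | 59824
Henry Martinez | Engineering | 2018 | 134064
Leo Smith | Engineering | 2020 | 119659
Eve Johnson | Engineering | 2016 | 41479
Leo Garcia | HR | 2019 | 90275
Noah Miller | IT | 2021 | 91535
Carol Davis | HR | 2022 | 79842
Quinn Wilson | Engineering | 2017 | 139464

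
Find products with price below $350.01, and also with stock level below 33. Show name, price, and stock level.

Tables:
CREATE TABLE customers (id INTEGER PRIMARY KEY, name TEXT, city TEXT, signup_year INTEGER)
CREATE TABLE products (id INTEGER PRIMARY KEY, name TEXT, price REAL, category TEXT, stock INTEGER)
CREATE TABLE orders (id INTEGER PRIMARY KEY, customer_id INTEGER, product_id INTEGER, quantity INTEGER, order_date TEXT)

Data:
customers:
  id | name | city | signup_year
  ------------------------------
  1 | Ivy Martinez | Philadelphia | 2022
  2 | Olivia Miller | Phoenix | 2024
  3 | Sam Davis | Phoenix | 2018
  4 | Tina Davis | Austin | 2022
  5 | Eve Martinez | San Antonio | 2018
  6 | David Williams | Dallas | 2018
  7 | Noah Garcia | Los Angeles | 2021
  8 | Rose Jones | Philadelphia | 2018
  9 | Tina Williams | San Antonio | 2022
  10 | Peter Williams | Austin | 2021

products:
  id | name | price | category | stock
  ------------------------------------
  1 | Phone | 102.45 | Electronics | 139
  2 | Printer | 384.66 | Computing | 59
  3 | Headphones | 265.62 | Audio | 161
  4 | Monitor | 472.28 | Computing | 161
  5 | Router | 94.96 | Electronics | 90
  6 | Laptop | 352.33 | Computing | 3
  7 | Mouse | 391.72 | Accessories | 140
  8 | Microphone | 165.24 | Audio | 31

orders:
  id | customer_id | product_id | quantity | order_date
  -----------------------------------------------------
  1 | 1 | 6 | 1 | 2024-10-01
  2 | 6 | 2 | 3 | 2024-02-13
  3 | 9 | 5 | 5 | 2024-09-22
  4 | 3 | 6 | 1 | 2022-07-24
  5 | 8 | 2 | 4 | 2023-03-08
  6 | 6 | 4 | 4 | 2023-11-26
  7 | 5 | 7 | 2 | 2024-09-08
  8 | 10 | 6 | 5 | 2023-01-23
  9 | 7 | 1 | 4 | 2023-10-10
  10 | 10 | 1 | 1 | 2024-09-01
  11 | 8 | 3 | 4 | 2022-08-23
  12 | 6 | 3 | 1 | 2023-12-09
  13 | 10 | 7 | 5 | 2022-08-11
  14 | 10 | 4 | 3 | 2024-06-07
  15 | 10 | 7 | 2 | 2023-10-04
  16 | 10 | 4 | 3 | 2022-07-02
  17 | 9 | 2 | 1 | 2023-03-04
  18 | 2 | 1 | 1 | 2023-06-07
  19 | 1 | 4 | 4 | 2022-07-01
SELECT name, price, stock FROM products WHERE price < 350.01 AND stock < 33

Execution result:
name | price | stock
Microphone | 165.24 | 31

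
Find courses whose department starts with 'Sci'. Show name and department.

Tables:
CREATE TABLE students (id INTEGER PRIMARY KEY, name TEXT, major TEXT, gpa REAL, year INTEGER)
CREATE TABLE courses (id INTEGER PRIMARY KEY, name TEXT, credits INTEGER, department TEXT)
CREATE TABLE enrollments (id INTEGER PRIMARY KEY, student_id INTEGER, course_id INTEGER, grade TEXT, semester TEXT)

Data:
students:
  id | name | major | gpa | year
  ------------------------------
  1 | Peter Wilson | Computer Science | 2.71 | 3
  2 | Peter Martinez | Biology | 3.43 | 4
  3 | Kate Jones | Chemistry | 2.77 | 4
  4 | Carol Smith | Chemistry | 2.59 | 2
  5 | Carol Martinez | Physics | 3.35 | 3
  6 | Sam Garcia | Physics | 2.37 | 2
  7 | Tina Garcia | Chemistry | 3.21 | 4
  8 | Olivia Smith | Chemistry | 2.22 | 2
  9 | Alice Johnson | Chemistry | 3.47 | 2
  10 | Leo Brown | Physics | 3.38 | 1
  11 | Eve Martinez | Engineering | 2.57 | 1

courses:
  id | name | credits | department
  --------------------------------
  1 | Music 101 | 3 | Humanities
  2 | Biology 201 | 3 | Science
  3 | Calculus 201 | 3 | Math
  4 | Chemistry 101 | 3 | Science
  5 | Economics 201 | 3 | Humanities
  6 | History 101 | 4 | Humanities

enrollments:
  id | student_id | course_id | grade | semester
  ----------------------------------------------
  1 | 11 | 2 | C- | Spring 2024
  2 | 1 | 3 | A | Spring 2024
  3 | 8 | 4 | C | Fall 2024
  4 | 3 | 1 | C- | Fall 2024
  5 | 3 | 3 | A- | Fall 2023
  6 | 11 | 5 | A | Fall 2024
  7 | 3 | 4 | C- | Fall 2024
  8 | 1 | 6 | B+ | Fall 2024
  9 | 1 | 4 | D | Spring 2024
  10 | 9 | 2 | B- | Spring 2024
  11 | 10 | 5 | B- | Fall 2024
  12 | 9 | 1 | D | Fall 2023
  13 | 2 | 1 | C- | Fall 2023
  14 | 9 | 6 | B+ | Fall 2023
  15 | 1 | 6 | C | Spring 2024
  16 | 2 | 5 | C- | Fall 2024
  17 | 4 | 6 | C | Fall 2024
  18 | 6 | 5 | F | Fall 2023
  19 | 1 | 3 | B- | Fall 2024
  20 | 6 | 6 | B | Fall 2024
SELECT name, department FROM courses WHERE department LIKE 'Sci%'

Execution result:
name | department
Biology 201 | Science
Chemistry 101 | Science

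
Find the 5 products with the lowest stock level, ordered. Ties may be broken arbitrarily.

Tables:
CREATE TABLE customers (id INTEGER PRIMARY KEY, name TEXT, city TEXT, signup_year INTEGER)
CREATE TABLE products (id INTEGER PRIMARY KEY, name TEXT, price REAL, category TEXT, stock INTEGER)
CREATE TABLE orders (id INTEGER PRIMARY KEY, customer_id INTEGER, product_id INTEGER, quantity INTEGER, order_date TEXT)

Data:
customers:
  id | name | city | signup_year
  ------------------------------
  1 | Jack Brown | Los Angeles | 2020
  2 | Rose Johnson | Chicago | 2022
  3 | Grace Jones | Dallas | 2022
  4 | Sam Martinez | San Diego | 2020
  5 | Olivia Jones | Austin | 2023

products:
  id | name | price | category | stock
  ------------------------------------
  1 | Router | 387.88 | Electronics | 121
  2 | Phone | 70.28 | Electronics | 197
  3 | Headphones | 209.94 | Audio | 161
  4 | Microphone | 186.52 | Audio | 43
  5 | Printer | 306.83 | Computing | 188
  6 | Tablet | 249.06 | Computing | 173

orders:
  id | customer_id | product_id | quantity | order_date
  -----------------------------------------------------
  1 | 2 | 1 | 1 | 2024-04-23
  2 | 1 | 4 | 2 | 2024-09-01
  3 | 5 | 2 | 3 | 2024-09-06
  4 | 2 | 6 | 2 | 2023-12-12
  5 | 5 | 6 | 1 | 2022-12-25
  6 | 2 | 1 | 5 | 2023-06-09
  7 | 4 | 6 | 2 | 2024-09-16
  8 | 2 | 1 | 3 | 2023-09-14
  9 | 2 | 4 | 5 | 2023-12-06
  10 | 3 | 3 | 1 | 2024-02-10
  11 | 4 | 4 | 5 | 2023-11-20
SELECT name, stock FROM products ORDER BY stock ASC LIMIT 5

Execution result:
name | stock
Microphone | 43
Router | 121
Headphones | 161
Tablet | 173
Printer | 188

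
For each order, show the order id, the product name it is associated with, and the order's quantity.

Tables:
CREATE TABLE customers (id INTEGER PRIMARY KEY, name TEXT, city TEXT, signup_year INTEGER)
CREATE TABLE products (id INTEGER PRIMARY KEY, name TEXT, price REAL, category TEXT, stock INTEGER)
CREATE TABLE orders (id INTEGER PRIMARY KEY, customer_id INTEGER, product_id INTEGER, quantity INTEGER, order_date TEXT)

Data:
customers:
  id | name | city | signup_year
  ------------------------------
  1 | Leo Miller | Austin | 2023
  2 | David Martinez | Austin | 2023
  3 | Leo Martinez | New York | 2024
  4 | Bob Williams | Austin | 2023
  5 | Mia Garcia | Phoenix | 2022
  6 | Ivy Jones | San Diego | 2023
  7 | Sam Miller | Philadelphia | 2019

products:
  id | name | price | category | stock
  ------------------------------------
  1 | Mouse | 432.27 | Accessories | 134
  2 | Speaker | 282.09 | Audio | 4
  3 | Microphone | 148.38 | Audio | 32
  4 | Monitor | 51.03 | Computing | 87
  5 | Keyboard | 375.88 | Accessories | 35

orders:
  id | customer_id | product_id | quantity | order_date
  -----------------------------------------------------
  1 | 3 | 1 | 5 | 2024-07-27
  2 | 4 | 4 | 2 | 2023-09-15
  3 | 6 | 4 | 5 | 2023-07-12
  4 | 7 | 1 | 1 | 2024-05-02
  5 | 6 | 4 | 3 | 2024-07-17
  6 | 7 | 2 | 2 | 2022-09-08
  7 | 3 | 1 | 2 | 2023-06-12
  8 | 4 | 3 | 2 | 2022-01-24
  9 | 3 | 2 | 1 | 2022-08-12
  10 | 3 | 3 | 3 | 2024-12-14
SELECT c.id, p.name AS product, c.quantity FROM orders c JOIN products p ON c.product_id = p.id

Execution result:
id | product | quantity
1 | Mouse | 5
2 | Monitor | 2
3 | Monitor | 5
4 | Mouse | 1
5 | Monitor | 3
6 | Speaker | 2
7 | Mouse | 2
8 | Microphone | 2
9 | Speaker | 1
10 | Microphone | 3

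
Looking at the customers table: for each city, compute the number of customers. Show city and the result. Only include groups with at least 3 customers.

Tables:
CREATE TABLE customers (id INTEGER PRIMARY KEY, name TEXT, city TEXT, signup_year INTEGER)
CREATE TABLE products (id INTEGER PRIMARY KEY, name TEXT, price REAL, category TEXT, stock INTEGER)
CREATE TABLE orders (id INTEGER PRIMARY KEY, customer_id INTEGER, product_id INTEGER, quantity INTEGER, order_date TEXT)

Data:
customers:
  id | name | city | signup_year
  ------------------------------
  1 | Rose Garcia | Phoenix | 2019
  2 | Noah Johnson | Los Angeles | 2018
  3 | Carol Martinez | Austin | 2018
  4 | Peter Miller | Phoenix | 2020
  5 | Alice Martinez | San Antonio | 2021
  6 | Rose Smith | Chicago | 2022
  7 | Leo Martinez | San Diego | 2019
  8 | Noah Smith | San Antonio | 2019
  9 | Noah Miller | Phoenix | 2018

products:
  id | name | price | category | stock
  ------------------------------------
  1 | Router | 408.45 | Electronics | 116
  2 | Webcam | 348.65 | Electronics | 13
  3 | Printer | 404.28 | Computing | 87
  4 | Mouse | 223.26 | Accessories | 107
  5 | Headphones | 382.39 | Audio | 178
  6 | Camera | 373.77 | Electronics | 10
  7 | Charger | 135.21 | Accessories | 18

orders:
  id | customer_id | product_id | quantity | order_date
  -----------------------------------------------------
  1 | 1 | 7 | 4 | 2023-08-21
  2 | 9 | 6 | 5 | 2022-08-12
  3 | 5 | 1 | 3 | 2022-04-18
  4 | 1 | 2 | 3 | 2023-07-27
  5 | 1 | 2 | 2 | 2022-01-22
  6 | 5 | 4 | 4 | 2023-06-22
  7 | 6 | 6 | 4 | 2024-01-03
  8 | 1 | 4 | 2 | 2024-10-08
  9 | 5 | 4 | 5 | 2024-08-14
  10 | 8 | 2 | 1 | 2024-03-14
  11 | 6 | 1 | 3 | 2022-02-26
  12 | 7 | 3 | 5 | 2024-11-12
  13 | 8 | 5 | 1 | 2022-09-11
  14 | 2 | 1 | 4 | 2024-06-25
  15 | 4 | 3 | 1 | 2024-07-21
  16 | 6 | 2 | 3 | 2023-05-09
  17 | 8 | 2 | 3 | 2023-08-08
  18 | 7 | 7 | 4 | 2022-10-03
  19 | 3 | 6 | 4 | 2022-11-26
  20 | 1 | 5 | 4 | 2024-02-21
SELECT city, COUNT(*) AS n FROM customers GROUP BY city HAVING COUNT(*) >= 3

Execution result:
city | n
Phoenix | 3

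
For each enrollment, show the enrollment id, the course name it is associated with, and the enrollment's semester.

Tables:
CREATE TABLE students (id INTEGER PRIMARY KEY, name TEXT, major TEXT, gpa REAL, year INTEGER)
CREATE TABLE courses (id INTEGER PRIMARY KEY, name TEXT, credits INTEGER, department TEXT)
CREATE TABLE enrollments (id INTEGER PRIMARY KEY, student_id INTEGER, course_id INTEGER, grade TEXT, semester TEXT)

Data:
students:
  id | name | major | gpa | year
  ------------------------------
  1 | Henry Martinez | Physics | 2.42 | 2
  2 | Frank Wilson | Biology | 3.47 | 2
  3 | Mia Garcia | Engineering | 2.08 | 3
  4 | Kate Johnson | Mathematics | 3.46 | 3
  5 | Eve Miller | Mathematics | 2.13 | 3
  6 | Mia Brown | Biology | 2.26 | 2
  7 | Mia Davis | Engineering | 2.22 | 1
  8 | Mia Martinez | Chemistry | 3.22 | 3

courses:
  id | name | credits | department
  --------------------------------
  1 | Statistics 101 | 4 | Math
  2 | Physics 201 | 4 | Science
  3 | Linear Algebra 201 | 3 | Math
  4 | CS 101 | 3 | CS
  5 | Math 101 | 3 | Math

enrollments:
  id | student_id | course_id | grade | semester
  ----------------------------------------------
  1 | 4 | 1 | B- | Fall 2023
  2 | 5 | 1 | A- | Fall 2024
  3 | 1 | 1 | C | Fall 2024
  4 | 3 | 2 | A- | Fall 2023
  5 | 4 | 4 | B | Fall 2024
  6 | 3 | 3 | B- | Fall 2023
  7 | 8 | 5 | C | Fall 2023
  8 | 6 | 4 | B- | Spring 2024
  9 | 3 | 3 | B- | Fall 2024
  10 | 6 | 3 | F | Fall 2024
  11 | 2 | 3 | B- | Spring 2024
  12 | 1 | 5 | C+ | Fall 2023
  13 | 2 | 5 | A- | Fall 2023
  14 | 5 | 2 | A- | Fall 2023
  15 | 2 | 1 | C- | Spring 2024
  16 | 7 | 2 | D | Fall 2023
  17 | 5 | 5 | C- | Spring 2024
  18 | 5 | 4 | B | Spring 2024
SELECT c.id, p.name AS course, c.semester FROM enrollments c JOIN courses p ON c.course_id = p.id

Execution result:
id | course | semester
1 | Statistics 101 | Fall 2023
2 | Statistics 101 | Fall 2024
3 | Statistics 101 | Fall 2024
4 | Physics 201 | Fall 2023
5 | CS 101 | Fall 2024
6 | Linear Algebra 201 | Fall 2023
7 | Math 101 | Fall 2023
8 | CS 101 | Spring 2024
9 | Linear Algebra 201 | Fall 2024
10 | Linear Algebra 201 | Fall 2024
11 | Linear Algebra 201 | Spring 2024
12 | Math 101 | Fall 2023
13 | Math 101 | Fall 2023
14 | Physics 201 | Fall 2023
15 | Statistics 101 | Spring 2024
16 | Physics 201 | Fall 2023
17 | Math 101 | Spring 2024
18 | CS 101 | Spring 2024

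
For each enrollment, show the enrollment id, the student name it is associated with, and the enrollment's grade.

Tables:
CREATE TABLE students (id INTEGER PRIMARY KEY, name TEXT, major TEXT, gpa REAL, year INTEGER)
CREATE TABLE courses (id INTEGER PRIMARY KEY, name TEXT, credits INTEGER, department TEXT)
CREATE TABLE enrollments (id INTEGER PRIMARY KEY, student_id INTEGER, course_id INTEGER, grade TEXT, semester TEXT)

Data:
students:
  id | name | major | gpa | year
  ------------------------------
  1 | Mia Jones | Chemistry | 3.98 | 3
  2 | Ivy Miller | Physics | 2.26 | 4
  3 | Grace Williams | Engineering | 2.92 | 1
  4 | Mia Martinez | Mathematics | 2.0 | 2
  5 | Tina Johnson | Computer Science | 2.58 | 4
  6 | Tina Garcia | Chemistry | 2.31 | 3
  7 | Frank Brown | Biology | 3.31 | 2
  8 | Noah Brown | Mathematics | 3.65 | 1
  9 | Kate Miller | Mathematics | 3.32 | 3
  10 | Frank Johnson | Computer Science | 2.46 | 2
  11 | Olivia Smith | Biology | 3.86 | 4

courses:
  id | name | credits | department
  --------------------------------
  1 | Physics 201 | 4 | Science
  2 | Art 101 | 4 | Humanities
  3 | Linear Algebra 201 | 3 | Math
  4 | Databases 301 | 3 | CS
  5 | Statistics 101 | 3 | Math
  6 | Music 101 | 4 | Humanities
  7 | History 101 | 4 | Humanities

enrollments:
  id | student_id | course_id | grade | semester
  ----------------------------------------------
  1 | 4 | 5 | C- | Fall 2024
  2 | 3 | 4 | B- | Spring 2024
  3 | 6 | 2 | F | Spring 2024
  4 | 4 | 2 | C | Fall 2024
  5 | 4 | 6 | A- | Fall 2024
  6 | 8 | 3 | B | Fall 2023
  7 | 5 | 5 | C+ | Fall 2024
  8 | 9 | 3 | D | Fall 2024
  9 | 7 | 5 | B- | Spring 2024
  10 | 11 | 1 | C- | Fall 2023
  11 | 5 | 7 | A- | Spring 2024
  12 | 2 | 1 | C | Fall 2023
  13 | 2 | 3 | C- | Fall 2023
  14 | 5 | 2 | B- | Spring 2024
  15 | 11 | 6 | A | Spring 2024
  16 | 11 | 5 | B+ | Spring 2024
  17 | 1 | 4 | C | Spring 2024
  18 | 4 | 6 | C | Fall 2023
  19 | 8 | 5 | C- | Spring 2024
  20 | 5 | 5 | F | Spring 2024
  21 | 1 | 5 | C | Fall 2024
SELECT c.id, p.name AS student, c.grade FROM enrollments c JOIN students p ON c.student_id = p.id

Execution result:
id | student | grade
1 | Mia Martinez | C-
2 | Grace Williams | B-
3 | Tina Garcia | F
4 | Mia Martinez | C
5 | Mia Martinez | A-
6 | Noah Brown | B
7 | Tina Johnson | C+
8 | Kate Miller | D
9 | Frank Brown | B-
10 | Olivia Smith | C-
11 | Tina Johnson | A-
12 | Ivy Miller | C
13 | Ivy Miller | C-
14 | Tina Johnson | B-
15 | Olivia Smith | A
16 | Olivia Smith | B+
17 | Mia Jones | C
18 | Mia Martinez | C
19 | Noah Brown | C-
20 | Tina Johnson | F
21 | Mia Jones | C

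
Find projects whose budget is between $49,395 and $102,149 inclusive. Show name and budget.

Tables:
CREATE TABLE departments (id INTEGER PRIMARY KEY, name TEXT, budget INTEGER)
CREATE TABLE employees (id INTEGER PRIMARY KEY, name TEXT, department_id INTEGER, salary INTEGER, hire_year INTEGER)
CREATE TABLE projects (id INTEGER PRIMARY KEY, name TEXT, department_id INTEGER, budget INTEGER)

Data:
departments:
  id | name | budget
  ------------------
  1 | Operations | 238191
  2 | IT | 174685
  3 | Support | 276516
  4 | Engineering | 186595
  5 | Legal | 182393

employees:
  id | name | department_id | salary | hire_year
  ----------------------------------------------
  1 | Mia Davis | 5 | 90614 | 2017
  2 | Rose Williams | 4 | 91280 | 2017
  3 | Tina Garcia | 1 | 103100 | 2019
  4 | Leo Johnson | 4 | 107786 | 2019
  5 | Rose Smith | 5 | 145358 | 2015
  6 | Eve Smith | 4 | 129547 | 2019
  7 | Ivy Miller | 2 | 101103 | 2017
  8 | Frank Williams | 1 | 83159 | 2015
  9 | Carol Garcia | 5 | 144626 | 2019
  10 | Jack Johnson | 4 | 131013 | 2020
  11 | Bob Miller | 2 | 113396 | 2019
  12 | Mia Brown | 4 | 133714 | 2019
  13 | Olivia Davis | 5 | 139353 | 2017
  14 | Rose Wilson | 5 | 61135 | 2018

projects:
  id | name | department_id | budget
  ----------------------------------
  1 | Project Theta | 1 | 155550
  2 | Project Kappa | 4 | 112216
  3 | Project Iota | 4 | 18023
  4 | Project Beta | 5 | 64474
SELECT name, budget FROM projects WHERE budget BETWEEN 49395 AND 102149

Execution result:
name | budget
Project Beta | 64474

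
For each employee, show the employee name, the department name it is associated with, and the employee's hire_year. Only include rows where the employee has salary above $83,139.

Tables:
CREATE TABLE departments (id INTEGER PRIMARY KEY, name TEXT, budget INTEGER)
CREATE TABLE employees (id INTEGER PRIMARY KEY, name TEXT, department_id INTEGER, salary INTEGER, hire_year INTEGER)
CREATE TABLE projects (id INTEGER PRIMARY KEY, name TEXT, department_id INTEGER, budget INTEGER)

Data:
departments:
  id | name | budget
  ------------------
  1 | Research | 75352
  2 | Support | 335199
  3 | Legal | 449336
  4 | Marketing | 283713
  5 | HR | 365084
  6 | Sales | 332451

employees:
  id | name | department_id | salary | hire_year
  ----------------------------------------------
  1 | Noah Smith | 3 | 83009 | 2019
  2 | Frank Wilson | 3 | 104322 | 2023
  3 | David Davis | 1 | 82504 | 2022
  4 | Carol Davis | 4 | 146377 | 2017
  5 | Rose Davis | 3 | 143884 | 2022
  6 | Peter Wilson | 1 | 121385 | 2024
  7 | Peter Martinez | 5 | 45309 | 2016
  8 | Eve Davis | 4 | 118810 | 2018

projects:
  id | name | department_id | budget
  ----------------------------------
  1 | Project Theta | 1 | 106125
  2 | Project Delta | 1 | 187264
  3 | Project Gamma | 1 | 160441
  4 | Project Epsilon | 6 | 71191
SELECT c.name, p.name AS department, c.hire_year FROM employees c JOIN departments p ON c.department_id = p.id WHERE c.salary > 83139

Execution result:
name | department | hire_year
Frank Wilson | Legal | 2023
Carol Davis | Marketing | 2017
Rose Davis | Legal | 2022
Peter Wilson | Research | 2024
Eve Davis | Marketing | 2018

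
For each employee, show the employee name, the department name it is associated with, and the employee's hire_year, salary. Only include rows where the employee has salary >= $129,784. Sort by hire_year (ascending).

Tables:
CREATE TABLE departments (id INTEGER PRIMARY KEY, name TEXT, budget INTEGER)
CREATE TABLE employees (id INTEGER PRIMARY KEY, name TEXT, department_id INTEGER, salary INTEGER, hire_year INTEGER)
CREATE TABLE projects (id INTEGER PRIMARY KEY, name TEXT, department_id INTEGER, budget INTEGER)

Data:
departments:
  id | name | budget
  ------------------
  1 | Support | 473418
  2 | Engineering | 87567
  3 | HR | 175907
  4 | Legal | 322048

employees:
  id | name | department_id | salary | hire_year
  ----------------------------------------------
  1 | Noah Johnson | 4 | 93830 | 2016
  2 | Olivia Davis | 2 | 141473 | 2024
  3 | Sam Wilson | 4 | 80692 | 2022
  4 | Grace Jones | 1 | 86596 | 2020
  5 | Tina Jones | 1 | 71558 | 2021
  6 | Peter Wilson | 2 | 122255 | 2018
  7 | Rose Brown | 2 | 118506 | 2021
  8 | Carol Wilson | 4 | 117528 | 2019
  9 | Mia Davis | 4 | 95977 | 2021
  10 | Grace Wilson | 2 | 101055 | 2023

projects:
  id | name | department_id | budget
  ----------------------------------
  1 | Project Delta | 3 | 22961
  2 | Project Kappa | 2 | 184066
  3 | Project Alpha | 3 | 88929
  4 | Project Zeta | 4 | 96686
SELECT c.name, p.name AS department, c.hire_year, c.salary FROM employees c JOIN departments p ON c.department_id = p.id WHERE c.salary >= 129784 ORDER BY c.hire_year ASC

Execution result:
name | department | hire_year | salary
Olivia Davis | Engineering | 2024 | 141473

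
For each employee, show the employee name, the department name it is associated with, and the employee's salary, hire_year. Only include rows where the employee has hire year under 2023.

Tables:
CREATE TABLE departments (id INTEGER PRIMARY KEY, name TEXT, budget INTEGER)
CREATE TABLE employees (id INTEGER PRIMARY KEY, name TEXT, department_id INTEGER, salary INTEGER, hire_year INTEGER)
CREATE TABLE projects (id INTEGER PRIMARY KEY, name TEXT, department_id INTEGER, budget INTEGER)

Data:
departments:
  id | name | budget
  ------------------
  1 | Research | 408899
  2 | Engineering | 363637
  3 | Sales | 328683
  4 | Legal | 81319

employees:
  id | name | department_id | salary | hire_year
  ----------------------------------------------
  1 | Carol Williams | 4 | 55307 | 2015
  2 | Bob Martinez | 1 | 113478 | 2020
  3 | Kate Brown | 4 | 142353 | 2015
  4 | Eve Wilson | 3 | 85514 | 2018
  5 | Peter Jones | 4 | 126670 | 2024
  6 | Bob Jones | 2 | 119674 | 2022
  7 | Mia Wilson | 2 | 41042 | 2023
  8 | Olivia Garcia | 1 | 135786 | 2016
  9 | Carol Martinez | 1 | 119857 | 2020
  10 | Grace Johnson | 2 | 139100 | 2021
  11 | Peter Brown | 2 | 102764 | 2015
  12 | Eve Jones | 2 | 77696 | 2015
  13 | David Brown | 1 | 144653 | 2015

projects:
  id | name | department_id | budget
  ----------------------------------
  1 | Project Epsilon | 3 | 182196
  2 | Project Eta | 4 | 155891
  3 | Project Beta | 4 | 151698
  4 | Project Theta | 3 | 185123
SELECT c.name, p.name AS department, c.salary, c.hire_year FROM employees c JOIN departments p ON c.department_id = p.id WHERE c.hire_year < 2023

Execution result:
name | department | salary | hire_year
Carol Williams | Legal | 55307 | 2015
Bob Martinez | Research | 113478 | 2020
Kate Brown | Legal | 142353 | 2015
Eve Wilson | Sales | 85514 | 2018
Bob Jones | Engineering | 119674 | 2022
Olivia Garcia | Research | 135786 | 2016
Carol Martinez | Research | 119857 | 2020
Grace Johnson | Engineering | 139100 | 2021
Peter Brown | Engineering | 102764 | 2015
Eve Jones | Engineering | 77696 | 2015
David Brown | Research | 144653 | 2015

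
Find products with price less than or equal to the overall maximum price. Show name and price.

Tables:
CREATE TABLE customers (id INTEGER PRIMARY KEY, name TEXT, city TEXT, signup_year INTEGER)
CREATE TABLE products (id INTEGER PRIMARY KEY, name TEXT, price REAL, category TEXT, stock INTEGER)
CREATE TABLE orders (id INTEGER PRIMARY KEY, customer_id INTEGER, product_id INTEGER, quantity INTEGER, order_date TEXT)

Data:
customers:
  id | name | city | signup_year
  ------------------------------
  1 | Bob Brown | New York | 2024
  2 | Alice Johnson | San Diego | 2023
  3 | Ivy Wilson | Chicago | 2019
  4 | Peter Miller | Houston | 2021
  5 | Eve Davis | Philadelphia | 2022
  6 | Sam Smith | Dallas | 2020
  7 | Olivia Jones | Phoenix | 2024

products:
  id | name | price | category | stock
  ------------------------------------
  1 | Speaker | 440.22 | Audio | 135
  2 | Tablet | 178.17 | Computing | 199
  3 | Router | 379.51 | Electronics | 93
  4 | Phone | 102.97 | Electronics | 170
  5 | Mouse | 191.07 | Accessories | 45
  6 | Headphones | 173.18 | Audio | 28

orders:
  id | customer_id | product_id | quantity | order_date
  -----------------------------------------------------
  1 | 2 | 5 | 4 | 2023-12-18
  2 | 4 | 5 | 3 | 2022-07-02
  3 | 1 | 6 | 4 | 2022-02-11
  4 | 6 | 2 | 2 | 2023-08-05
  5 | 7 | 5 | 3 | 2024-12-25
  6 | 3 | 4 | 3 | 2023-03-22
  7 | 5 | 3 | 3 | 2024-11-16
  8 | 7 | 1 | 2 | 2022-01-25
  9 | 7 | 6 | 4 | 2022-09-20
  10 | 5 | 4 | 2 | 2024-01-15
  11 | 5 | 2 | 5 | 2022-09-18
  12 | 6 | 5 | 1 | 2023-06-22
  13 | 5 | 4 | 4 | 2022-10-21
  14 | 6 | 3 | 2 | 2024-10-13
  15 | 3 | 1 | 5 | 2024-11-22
SELECT name, price FROM products WHERE price <= (SELECT MAX(price) FROM products)

Execution result:
name | price
Speaker | 440.22
Tablet | 178.17
Router | 379.51
Phone | 102.97
Mouse | 191.07
Headphones | 173.18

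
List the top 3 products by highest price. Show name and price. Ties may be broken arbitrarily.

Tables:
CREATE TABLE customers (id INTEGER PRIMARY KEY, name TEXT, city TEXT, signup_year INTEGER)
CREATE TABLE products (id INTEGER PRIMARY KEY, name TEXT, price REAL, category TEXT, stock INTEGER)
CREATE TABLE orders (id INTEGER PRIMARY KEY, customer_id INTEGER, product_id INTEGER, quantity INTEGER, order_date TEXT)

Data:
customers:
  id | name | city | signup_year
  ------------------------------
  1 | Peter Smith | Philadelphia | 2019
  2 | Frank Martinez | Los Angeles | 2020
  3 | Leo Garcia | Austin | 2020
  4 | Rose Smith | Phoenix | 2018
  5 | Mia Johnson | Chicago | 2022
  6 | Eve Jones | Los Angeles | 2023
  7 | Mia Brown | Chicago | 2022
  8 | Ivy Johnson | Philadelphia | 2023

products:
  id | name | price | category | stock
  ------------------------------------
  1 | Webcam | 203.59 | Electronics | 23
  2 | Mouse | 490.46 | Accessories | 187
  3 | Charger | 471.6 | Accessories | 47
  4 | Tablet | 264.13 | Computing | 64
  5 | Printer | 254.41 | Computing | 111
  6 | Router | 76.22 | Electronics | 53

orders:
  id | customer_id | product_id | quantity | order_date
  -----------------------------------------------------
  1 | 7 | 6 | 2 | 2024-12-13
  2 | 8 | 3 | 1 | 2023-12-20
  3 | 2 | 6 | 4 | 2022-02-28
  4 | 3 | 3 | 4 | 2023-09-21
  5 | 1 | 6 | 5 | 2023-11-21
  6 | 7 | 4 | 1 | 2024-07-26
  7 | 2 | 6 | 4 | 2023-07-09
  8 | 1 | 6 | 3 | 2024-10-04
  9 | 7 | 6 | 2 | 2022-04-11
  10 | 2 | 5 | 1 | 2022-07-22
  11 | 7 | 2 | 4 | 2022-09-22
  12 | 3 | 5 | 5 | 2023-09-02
SELECT name, price FROM products ORDER BY price DESC LIMIT 3

Execution result:
name | price
Mouse | 490.46
Charger | 471.60
Tablet | 264.13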